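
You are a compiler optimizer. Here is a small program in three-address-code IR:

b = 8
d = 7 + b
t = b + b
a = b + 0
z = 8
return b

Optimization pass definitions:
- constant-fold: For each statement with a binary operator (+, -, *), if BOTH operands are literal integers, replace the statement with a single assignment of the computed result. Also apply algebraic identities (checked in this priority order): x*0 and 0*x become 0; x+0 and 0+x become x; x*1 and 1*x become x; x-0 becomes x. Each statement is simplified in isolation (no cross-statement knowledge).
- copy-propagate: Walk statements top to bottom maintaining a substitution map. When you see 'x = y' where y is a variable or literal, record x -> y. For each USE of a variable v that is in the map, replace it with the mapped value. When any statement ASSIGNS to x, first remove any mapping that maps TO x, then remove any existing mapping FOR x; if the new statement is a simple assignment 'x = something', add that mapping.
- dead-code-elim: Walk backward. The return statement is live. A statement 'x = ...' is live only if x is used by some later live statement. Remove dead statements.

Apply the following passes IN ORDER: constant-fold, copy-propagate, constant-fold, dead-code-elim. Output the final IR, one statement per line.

Initial IR:
  b = 8
  d = 7 + b
  t = b + b
  a = b + 0
  z = 8
  return b
After constant-fold (6 stmts):
  b = 8
  d = 7 + b
  t = b + b
  a = b
  z = 8
  return b
After copy-propagate (6 stmts):
  b = 8
  d = 7 + 8
  t = 8 + 8
  a = 8
  z = 8
  return 8
After constant-fold (6 stmts):
  b = 8
  d = 15
  t = 16
  a = 8
  z = 8
  return 8
After dead-code-elim (1 stmts):
  return 8

Answer: return 8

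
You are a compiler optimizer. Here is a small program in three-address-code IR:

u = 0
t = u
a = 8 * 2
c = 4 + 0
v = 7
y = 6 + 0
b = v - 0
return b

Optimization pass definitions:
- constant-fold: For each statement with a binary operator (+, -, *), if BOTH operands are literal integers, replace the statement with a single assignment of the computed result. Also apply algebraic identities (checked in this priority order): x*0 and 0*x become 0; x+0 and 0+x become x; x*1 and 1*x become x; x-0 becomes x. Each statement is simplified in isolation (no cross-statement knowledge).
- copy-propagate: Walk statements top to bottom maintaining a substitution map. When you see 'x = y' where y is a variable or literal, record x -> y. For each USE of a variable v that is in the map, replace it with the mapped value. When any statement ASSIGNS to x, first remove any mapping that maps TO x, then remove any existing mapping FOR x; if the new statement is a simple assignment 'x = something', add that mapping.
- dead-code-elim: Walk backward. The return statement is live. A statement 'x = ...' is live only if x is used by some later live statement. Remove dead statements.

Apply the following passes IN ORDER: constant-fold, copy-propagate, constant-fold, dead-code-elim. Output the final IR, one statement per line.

Initial IR:
  u = 0
  t = u
  a = 8 * 2
  c = 4 + 0
  v = 7
  y = 6 + 0
  b = v - 0
  return b
After constant-fold (8 stmts):
  u = 0
  t = u
  a = 16
  c = 4
  v = 7
  y = 6
  b = v
  return b
After copy-propagate (8 stmts):
  u = 0
  t = 0
  a = 16
  c = 4
  v = 7
  y = 6
  b = 7
  return 7
After constant-fold (8 stmts):
  u = 0
  t = 0
  a = 16
  c = 4
  v = 7
  y = 6
  b = 7
  return 7
After dead-code-elim (1 stmts):
  return 7

Answer: return 7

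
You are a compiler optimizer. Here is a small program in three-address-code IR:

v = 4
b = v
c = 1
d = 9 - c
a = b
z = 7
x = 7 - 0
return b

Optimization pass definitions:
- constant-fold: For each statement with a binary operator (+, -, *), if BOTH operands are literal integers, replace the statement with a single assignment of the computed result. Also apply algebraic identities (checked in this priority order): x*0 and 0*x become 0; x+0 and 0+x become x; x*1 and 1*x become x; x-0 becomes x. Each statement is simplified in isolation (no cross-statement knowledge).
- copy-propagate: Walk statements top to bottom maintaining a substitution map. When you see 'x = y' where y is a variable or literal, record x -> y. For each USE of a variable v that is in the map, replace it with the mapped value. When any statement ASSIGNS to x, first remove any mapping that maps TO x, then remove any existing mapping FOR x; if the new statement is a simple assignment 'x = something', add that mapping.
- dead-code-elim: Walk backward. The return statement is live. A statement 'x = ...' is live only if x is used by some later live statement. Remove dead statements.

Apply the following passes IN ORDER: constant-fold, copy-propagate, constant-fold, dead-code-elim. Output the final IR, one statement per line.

Initial IR:
  v = 4
  b = v
  c = 1
  d = 9 - c
  a = b
  z = 7
  x = 7 - 0
  return b
After constant-fold (8 stmts):
  v = 4
  b = v
  c = 1
  d = 9 - c
  a = b
  z = 7
  x = 7
  return b
After copy-propagate (8 stmts):
  v = 4
  b = 4
  c = 1
  d = 9 - 1
  a = 4
  z = 7
  x = 7
  return 4
After constant-fold (8 stmts):
  v = 4
  b = 4
  c = 1
  d = 8
  a = 4
  z = 7
  x = 7
  return 4
After dead-code-elim (1 stmts):
  return 4

Answer: return 4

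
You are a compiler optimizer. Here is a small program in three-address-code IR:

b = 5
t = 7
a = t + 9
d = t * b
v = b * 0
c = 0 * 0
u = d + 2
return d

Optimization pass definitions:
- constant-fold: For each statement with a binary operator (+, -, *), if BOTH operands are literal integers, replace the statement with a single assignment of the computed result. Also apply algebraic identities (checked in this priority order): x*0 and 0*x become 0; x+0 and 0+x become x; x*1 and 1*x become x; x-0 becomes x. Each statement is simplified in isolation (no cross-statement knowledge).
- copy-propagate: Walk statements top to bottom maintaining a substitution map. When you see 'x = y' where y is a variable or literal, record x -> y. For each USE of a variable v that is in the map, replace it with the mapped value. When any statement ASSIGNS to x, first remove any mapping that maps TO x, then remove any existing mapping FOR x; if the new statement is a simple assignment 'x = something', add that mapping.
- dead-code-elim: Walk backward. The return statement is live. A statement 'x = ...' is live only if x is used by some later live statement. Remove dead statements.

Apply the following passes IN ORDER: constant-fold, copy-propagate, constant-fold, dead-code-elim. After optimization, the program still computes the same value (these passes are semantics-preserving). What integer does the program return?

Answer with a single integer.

Answer: 35

Derivation:
Initial IR:
  b = 5
  t = 7
  a = t + 9
  d = t * b
  v = b * 0
  c = 0 * 0
  u = d + 2
  return d
After constant-fold (8 stmts):
  b = 5
  t = 7
  a = t + 9
  d = t * b
  v = 0
  c = 0
  u = d + 2
  return d
After copy-propagate (8 stmts):
  b = 5
  t = 7
  a = 7 + 9
  d = 7 * 5
  v = 0
  c = 0
  u = d + 2
  return d
After constant-fold (8 stmts):
  b = 5
  t = 7
  a = 16
  d = 35
  v = 0
  c = 0
  u = d + 2
  return d
After dead-code-elim (2 stmts):
  d = 35
  return d
Evaluate:
  b = 5  =>  b = 5
  t = 7  =>  t = 7
  a = t + 9  =>  a = 16
  d = t * b  =>  d = 35
  v = b * 0  =>  v = 0
  c = 0 * 0  =>  c = 0
  u = d + 2  =>  u = 37
  return d = 35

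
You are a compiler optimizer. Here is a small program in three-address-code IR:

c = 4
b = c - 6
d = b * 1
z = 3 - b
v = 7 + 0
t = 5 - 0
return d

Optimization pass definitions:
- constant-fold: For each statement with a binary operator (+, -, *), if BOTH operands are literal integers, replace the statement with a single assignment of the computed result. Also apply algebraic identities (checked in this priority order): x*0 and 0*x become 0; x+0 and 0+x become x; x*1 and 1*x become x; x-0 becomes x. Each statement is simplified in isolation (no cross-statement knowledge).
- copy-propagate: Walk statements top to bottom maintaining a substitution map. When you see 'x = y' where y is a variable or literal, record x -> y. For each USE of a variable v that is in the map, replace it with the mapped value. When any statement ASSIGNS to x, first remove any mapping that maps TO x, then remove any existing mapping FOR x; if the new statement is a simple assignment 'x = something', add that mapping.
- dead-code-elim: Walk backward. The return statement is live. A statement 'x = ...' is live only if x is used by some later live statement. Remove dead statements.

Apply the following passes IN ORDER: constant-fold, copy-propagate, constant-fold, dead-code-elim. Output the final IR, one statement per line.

Initial IR:
  c = 4
  b = c - 6
  d = b * 1
  z = 3 - b
  v = 7 + 0
  t = 5 - 0
  return d
After constant-fold (7 stmts):
  c = 4
  b = c - 6
  d = b
  z = 3 - b
  v = 7
  t = 5
  return d
After copy-propagate (7 stmts):
  c = 4
  b = 4 - 6
  d = b
  z = 3 - b
  v = 7
  t = 5
  return b
After constant-fold (7 stmts):
  c = 4
  b = -2
  d = b
  z = 3 - b
  v = 7
  t = 5
  return b
After dead-code-elim (2 stmts):
  b = -2
  return b

Answer: b = -2
return b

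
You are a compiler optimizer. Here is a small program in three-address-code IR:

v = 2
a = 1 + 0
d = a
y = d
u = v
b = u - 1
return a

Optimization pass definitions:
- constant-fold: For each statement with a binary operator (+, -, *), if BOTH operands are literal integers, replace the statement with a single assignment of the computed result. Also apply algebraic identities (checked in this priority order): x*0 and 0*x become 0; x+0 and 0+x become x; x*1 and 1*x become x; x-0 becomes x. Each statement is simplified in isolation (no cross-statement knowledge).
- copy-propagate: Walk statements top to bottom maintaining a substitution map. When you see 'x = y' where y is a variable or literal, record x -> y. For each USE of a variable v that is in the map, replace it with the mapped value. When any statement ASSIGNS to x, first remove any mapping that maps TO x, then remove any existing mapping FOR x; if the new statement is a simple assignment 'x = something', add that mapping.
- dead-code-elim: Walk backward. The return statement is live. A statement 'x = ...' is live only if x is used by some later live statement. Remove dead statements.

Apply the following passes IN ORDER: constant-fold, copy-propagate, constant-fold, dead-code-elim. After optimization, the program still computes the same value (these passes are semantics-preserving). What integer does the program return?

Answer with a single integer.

Initial IR:
  v = 2
  a = 1 + 0
  d = a
  y = d
  u = v
  b = u - 1
  return a
After constant-fold (7 stmts):
  v = 2
  a = 1
  d = a
  y = d
  u = v
  b = u - 1
  return a
After copy-propagate (7 stmts):
  v = 2
  a = 1
  d = 1
  y = 1
  u = 2
  b = 2 - 1
  return 1
After constant-fold (7 stmts):
  v = 2
  a = 1
  d = 1
  y = 1
  u = 2
  b = 1
  return 1
After dead-code-elim (1 stmts):
  return 1
Evaluate:
  v = 2  =>  v = 2
  a = 1 + 0  =>  a = 1
  d = a  =>  d = 1
  y = d  =>  y = 1
  u = v  =>  u = 2
  b = u - 1  =>  b = 1
  return a = 1

Answer: 1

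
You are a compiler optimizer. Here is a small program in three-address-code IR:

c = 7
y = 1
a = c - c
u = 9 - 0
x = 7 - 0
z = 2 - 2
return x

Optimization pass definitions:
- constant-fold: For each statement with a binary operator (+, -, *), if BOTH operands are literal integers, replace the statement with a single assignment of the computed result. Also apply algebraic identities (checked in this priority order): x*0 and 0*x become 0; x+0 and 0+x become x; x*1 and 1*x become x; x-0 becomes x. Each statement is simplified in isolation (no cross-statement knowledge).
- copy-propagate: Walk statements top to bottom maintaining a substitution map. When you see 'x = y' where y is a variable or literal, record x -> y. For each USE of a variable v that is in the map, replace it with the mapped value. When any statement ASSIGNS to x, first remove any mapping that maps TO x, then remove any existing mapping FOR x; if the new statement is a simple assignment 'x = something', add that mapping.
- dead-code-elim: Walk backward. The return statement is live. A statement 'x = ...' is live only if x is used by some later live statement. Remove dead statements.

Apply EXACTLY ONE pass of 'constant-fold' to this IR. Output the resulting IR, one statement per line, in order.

Answer: c = 7
y = 1
a = c - c
u = 9
x = 7
z = 0
return x

Derivation:
Applying constant-fold statement-by-statement:
  [1] c = 7  (unchanged)
  [2] y = 1  (unchanged)
  [3] a = c - c  (unchanged)
  [4] u = 9 - 0  -> u = 9
  [5] x = 7 - 0  -> x = 7
  [6] z = 2 - 2  -> z = 0
  [7] return x  (unchanged)
Result (7 stmts):
  c = 7
  y = 1
  a = c - c
  u = 9
  x = 7
  z = 0
  return x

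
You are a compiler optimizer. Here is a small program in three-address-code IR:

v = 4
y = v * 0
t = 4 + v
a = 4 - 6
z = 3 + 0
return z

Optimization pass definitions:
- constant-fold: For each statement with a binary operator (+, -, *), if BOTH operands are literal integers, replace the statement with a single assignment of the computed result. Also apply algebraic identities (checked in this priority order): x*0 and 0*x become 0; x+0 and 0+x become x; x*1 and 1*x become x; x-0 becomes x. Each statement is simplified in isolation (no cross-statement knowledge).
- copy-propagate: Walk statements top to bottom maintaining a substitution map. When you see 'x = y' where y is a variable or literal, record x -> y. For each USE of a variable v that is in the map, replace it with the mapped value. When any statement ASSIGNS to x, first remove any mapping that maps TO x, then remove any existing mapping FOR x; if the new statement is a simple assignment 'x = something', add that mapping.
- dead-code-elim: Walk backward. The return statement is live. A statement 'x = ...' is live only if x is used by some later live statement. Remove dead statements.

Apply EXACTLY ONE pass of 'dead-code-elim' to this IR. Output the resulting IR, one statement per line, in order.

Applying dead-code-elim statement-by-statement:
  [6] return z  -> KEEP (return); live=['z']
  [5] z = 3 + 0  -> KEEP; live=[]
  [4] a = 4 - 6  -> DEAD (a not live)
  [3] t = 4 + v  -> DEAD (t not live)
  [2] y = v * 0  -> DEAD (y not live)
  [1] v = 4  -> DEAD (v not live)
Result (2 stmts):
  z = 3 + 0
  return z

Answer: z = 3 + 0
return z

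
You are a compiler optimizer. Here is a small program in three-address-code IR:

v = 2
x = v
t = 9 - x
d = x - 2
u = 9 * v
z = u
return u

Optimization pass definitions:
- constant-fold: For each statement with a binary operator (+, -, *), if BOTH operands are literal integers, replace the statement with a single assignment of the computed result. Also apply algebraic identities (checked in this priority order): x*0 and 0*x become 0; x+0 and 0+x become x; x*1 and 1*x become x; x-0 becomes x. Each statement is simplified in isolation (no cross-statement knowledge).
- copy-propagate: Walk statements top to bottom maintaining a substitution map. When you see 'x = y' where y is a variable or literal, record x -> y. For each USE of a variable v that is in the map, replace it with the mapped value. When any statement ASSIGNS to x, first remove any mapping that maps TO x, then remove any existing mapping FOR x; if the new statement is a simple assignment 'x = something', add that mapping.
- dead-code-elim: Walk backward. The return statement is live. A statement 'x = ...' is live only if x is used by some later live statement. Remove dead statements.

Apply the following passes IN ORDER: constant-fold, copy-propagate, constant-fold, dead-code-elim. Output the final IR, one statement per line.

Answer: u = 18
return u

Derivation:
Initial IR:
  v = 2
  x = v
  t = 9 - x
  d = x - 2
  u = 9 * v
  z = u
  return u
After constant-fold (7 stmts):
  v = 2
  x = v
  t = 9 - x
  d = x - 2
  u = 9 * v
  z = u
  return u
After copy-propagate (7 stmts):
  v = 2
  x = 2
  t = 9 - 2
  d = 2 - 2
  u = 9 * 2
  z = u
  return u
After constant-fold (7 stmts):
  v = 2
  x = 2
  t = 7
  d = 0
  u = 18
  z = u
  return u
After dead-code-elim (2 stmts):
  u = 18
  return u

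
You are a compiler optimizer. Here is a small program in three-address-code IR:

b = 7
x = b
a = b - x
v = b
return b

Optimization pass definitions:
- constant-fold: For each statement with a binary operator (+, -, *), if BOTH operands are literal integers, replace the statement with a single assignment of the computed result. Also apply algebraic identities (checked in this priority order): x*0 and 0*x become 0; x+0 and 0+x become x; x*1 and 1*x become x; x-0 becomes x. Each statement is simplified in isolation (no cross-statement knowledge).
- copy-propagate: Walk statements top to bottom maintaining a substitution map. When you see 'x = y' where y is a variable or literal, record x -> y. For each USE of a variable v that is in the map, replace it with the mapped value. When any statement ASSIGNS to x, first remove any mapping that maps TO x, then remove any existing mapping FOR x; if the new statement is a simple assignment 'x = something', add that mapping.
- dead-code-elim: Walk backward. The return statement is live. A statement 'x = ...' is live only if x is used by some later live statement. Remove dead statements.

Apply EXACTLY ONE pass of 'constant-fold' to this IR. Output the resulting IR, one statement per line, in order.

Answer: b = 7
x = b
a = b - x
v = b
return b

Derivation:
Applying constant-fold statement-by-statement:
  [1] b = 7  (unchanged)
  [2] x = b  (unchanged)
  [3] a = b - x  (unchanged)
  [4] v = b  (unchanged)
  [5] return b  (unchanged)
Result (5 stmts):
  b = 7
  x = b
  a = b - x
  v = b
  return b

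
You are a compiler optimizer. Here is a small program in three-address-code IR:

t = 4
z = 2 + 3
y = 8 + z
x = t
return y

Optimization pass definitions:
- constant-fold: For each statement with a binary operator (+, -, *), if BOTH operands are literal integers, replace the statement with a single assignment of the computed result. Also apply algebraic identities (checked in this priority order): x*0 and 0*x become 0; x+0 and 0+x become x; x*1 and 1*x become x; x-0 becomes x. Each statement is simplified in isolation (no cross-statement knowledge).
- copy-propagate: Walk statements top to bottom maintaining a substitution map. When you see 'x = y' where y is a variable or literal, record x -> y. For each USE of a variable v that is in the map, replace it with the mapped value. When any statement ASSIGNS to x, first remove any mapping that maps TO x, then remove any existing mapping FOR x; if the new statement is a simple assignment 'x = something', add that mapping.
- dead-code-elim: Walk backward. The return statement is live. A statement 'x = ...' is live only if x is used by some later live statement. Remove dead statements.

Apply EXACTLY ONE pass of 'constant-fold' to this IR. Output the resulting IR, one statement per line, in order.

Answer: t = 4
z = 5
y = 8 + z
x = t
return y

Derivation:
Applying constant-fold statement-by-statement:
  [1] t = 4  (unchanged)
  [2] z = 2 + 3  -> z = 5
  [3] y = 8 + z  (unchanged)
  [4] x = t  (unchanged)
  [5] return y  (unchanged)
Result (5 stmts):
  t = 4
  z = 5
  y = 8 + z
  x = t
  return y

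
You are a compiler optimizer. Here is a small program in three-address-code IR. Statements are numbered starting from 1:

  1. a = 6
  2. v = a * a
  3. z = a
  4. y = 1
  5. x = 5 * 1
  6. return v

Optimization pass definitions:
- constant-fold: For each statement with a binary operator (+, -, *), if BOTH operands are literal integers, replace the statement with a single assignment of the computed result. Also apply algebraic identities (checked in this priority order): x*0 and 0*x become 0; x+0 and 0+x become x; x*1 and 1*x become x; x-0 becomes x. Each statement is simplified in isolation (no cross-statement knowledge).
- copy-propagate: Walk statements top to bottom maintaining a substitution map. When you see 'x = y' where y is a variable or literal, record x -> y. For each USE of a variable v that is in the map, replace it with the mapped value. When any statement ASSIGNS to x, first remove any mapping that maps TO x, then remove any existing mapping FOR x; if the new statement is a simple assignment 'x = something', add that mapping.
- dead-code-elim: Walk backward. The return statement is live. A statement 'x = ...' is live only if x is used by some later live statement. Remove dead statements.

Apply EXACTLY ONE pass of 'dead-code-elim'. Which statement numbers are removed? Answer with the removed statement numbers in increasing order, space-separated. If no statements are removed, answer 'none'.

Backward liveness scan:
Stmt 1 'a = 6': KEEP (a is live); live-in = []
Stmt 2 'v = a * a': KEEP (v is live); live-in = ['a']
Stmt 3 'z = a': DEAD (z not in live set ['v'])
Stmt 4 'y = 1': DEAD (y not in live set ['v'])
Stmt 5 'x = 5 * 1': DEAD (x not in live set ['v'])
Stmt 6 'return v': KEEP (return); live-in = ['v']
Removed statement numbers: [3, 4, 5]
Surviving IR:
  a = 6
  v = a * a
  return v

Answer: 3 4 5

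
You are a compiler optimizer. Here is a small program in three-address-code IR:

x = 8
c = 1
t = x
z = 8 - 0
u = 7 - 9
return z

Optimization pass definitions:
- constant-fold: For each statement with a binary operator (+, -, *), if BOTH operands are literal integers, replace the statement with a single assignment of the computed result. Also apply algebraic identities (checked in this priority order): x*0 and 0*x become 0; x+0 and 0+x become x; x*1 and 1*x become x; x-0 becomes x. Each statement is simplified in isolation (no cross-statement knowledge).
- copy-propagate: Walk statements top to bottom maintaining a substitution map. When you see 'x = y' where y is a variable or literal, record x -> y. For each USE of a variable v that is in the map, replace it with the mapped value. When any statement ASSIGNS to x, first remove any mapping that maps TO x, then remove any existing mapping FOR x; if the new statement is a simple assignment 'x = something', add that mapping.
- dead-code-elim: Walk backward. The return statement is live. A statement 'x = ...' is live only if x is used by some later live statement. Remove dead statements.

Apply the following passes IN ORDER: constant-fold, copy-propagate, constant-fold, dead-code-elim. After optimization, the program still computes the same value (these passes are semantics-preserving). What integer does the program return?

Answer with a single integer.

Answer: 8

Derivation:
Initial IR:
  x = 8
  c = 1
  t = x
  z = 8 - 0
  u = 7 - 9
  return z
After constant-fold (6 stmts):
  x = 8
  c = 1
  t = x
  z = 8
  u = -2
  return z
After copy-propagate (6 stmts):
  x = 8
  c = 1
  t = 8
  z = 8
  u = -2
  return 8
After constant-fold (6 stmts):
  x = 8
  c = 1
  t = 8
  z = 8
  u = -2
  return 8
After dead-code-elim (1 stmts):
  return 8
Evaluate:
  x = 8  =>  x = 8
  c = 1  =>  c = 1
  t = x  =>  t = 8
  z = 8 - 0  =>  z = 8
  u = 7 - 9  =>  u = -2
  return z = 8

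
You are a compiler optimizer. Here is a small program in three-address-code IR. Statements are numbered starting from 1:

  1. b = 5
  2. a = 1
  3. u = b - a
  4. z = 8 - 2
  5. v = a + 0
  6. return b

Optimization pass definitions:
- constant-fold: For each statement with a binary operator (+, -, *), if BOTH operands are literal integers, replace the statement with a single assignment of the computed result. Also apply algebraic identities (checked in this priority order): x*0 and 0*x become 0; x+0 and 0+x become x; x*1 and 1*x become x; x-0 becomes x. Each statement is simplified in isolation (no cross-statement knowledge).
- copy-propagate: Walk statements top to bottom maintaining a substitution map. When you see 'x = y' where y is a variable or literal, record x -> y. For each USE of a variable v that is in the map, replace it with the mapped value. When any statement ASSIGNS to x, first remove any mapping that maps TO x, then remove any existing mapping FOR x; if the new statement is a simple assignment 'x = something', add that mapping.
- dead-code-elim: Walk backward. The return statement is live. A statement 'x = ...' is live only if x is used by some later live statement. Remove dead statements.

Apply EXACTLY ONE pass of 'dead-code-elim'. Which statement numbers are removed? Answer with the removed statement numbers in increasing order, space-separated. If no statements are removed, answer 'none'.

Backward liveness scan:
Stmt 1 'b = 5': KEEP (b is live); live-in = []
Stmt 2 'a = 1': DEAD (a not in live set ['b'])
Stmt 3 'u = b - a': DEAD (u not in live set ['b'])
Stmt 4 'z = 8 - 2': DEAD (z not in live set ['b'])
Stmt 5 'v = a + 0': DEAD (v not in live set ['b'])
Stmt 6 'return b': KEEP (return); live-in = ['b']
Removed statement numbers: [2, 3, 4, 5]
Surviving IR:
  b = 5
  return b

Answer: 2 3 4 5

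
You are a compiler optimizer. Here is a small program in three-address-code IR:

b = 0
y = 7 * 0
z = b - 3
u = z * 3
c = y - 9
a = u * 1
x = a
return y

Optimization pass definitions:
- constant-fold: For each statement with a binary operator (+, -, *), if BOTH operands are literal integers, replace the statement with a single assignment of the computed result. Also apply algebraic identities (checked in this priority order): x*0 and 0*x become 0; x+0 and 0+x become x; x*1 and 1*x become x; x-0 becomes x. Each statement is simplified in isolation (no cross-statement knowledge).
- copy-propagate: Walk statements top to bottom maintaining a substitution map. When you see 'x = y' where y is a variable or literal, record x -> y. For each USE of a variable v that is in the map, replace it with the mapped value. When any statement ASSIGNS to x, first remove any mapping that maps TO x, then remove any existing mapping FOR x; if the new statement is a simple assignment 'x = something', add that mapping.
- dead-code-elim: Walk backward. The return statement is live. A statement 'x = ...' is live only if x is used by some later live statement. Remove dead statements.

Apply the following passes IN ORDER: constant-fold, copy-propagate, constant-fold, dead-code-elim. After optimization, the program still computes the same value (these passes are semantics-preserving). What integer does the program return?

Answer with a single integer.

Answer: 0

Derivation:
Initial IR:
  b = 0
  y = 7 * 0
  z = b - 3
  u = z * 3
  c = y - 9
  a = u * 1
  x = a
  return y
After constant-fold (8 stmts):
  b = 0
  y = 0
  z = b - 3
  u = z * 3
  c = y - 9
  a = u
  x = a
  return y
After copy-propagate (8 stmts):
  b = 0
  y = 0
  z = 0 - 3
  u = z * 3
  c = 0 - 9
  a = u
  x = u
  return 0
After constant-fold (8 stmts):
  b = 0
  y = 0
  z = -3
  u = z * 3
  c = -9
  a = u
  x = u
  return 0
After dead-code-elim (1 stmts):
  return 0
Evaluate:
  b = 0  =>  b = 0
  y = 7 * 0  =>  y = 0
  z = b - 3  =>  z = -3
  u = z * 3  =>  u = -9
  c = y - 9  =>  c = -9
  a = u * 1  =>  a = -9
  x = a  =>  x = -9
  return y = 0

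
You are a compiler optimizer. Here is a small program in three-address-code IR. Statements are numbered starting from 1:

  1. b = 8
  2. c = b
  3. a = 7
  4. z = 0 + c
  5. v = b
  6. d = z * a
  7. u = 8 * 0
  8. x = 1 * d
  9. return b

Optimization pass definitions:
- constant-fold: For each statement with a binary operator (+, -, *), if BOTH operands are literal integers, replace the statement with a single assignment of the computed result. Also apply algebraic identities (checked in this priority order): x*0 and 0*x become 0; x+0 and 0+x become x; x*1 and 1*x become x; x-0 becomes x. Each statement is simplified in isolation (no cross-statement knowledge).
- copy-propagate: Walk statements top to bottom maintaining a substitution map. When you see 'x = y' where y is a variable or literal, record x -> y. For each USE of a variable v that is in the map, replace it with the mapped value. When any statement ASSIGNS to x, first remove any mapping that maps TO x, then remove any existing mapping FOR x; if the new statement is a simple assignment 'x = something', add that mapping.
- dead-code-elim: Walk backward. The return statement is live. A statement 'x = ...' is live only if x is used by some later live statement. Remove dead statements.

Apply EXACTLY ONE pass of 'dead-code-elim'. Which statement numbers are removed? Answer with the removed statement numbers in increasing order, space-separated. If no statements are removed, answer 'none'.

Backward liveness scan:
Stmt 1 'b = 8': KEEP (b is live); live-in = []
Stmt 2 'c = b': DEAD (c not in live set ['b'])
Stmt 3 'a = 7': DEAD (a not in live set ['b'])
Stmt 4 'z = 0 + c': DEAD (z not in live set ['b'])
Stmt 5 'v = b': DEAD (v not in live set ['b'])
Stmt 6 'd = z * a': DEAD (d not in live set ['b'])
Stmt 7 'u = 8 * 0': DEAD (u not in live set ['b'])
Stmt 8 'x = 1 * d': DEAD (x not in live set ['b'])
Stmt 9 'return b': KEEP (return); live-in = ['b']
Removed statement numbers: [2, 3, 4, 5, 6, 7, 8]
Surviving IR:
  b = 8
  return b

Answer: 2 3 4 5 6 7 8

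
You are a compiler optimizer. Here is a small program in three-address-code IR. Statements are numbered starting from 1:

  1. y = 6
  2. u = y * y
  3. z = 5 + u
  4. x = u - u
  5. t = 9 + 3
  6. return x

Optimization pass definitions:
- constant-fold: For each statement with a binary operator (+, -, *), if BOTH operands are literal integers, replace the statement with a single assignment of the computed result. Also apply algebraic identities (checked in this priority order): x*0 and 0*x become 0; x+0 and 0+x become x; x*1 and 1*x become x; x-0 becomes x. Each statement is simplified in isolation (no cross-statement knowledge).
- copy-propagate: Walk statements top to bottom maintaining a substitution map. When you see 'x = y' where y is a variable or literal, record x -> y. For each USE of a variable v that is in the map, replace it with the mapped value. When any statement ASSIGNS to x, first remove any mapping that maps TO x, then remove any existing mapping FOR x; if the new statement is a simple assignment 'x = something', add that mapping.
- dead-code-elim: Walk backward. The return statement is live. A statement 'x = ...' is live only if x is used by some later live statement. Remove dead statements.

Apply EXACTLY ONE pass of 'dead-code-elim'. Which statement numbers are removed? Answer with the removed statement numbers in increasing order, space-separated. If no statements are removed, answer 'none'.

Backward liveness scan:
Stmt 1 'y = 6': KEEP (y is live); live-in = []
Stmt 2 'u = y * y': KEEP (u is live); live-in = ['y']
Stmt 3 'z = 5 + u': DEAD (z not in live set ['u'])
Stmt 4 'x = u - u': KEEP (x is live); live-in = ['u']
Stmt 5 't = 9 + 3': DEAD (t not in live set ['x'])
Stmt 6 'return x': KEEP (return); live-in = ['x']
Removed statement numbers: [3, 5]
Surviving IR:
  y = 6
  u = y * y
  x = u - u
  return x

Answer: 3 5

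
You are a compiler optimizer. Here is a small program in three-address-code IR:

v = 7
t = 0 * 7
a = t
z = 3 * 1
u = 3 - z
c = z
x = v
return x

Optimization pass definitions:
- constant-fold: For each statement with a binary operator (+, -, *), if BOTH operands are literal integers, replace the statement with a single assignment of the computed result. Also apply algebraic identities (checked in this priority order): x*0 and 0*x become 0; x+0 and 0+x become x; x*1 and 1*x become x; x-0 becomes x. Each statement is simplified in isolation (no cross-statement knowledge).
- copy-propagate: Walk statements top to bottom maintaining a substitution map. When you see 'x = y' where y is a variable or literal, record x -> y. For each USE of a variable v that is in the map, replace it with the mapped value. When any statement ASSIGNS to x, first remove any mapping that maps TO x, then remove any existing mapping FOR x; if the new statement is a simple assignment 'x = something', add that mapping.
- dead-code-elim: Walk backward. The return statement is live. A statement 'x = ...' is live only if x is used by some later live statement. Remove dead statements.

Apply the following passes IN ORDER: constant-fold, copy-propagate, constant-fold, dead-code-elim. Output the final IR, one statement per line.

Answer: return 7

Derivation:
Initial IR:
  v = 7
  t = 0 * 7
  a = t
  z = 3 * 1
  u = 3 - z
  c = z
  x = v
  return x
After constant-fold (8 stmts):
  v = 7
  t = 0
  a = t
  z = 3
  u = 3 - z
  c = z
  x = v
  return x
After copy-propagate (8 stmts):
  v = 7
  t = 0
  a = 0
  z = 3
  u = 3 - 3
  c = 3
  x = 7
  return 7
After constant-fold (8 stmts):
  v = 7
  t = 0
  a = 0
  z = 3
  u = 0
  c = 3
  x = 7
  return 7
After dead-code-elim (1 stmts):
  return 7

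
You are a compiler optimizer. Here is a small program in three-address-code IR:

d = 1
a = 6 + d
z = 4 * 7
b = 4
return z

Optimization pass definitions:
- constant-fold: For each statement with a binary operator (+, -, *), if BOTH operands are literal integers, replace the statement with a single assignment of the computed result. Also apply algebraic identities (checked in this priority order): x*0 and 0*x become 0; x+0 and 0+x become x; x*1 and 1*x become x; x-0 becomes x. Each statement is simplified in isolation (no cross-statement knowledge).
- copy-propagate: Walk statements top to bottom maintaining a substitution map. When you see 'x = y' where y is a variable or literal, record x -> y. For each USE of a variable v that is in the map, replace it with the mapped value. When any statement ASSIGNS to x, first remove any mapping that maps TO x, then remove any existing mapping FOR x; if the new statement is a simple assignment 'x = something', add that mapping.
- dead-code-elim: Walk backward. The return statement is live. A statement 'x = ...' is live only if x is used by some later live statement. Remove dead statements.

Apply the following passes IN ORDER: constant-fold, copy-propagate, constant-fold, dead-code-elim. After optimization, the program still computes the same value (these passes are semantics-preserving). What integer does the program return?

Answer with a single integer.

Answer: 28

Derivation:
Initial IR:
  d = 1
  a = 6 + d
  z = 4 * 7
  b = 4
  return z
After constant-fold (5 stmts):
  d = 1
  a = 6 + d
  z = 28
  b = 4
  return z
After copy-propagate (5 stmts):
  d = 1
  a = 6 + 1
  z = 28
  b = 4
  return 28
After constant-fold (5 stmts):
  d = 1
  a = 7
  z = 28
  b = 4
  return 28
After dead-code-elim (1 stmts):
  return 28
Evaluate:
  d = 1  =>  d = 1
  a = 6 + d  =>  a = 7
  z = 4 * 7  =>  z = 28
  b = 4  =>  b = 4
  return z = 28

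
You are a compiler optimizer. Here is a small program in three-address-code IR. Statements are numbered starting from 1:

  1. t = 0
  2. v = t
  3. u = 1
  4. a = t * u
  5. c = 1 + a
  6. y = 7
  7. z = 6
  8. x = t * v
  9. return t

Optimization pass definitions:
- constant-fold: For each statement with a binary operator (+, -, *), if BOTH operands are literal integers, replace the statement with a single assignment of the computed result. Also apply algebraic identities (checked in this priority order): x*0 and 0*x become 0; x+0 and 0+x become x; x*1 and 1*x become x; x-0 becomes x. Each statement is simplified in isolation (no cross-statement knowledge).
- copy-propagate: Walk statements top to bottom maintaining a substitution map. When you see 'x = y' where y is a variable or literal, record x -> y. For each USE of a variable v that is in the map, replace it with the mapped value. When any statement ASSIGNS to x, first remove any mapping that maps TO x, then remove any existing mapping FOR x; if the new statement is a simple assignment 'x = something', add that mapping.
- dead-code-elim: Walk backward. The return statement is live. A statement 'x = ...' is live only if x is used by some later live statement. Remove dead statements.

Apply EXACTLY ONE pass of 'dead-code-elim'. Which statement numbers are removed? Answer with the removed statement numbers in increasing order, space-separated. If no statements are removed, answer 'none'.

Answer: 2 3 4 5 6 7 8

Derivation:
Backward liveness scan:
Stmt 1 't = 0': KEEP (t is live); live-in = []
Stmt 2 'v = t': DEAD (v not in live set ['t'])
Stmt 3 'u = 1': DEAD (u not in live set ['t'])
Stmt 4 'a = t * u': DEAD (a not in live set ['t'])
Stmt 5 'c = 1 + a': DEAD (c not in live set ['t'])
Stmt 6 'y = 7': DEAD (y not in live set ['t'])
Stmt 7 'z = 6': DEAD (z not in live set ['t'])
Stmt 8 'x = t * v': DEAD (x not in live set ['t'])
Stmt 9 'return t': KEEP (return); live-in = ['t']
Removed statement numbers: [2, 3, 4, 5, 6, 7, 8]
Surviving IR:
  t = 0
  return t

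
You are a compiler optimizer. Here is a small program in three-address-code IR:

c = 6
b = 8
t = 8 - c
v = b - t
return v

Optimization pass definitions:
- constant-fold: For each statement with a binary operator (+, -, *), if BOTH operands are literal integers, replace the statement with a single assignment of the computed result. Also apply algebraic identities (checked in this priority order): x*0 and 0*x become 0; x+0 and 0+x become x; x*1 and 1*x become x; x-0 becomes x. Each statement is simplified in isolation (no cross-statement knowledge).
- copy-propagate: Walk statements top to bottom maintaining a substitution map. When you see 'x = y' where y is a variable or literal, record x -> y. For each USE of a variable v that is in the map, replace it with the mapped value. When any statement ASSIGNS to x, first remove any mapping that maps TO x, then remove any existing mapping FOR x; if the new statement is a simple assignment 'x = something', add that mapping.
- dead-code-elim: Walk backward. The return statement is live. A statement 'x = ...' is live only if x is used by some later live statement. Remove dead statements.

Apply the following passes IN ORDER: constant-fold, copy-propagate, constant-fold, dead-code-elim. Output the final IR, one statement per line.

Answer: t = 2
v = 8 - t
return v

Derivation:
Initial IR:
  c = 6
  b = 8
  t = 8 - c
  v = b - t
  return v
After constant-fold (5 stmts):
  c = 6
  b = 8
  t = 8 - c
  v = b - t
  return v
After copy-propagate (5 stmts):
  c = 6
  b = 8
  t = 8 - 6
  v = 8 - t
  return v
After constant-fold (5 stmts):
  c = 6
  b = 8
  t = 2
  v = 8 - t
  return v
After dead-code-elim (3 stmts):
  t = 2
  v = 8 - t
  return v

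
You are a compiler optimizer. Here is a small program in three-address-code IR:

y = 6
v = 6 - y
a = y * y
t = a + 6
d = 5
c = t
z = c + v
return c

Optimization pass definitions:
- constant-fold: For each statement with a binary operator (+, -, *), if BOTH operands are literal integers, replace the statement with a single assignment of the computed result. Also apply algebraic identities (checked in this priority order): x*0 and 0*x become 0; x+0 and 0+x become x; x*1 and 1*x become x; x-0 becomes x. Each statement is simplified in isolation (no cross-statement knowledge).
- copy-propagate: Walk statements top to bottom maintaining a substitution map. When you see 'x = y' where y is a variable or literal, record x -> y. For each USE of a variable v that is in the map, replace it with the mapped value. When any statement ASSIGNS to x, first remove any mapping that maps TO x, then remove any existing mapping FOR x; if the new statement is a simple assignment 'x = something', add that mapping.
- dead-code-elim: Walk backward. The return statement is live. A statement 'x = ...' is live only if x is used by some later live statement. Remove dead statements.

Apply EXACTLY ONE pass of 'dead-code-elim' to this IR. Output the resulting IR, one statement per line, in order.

Answer: y = 6
a = y * y
t = a + 6
c = t
return c

Derivation:
Applying dead-code-elim statement-by-statement:
  [8] return c  -> KEEP (return); live=['c']
  [7] z = c + v  -> DEAD (z not live)
  [6] c = t  -> KEEP; live=['t']
  [5] d = 5  -> DEAD (d not live)
  [4] t = a + 6  -> KEEP; live=['a']
  [3] a = y * y  -> KEEP; live=['y']
  [2] v = 6 - y  -> DEAD (v not live)
  [1] y = 6  -> KEEP; live=[]
Result (5 stmts):
  y = 6
  a = y * y
  t = a + 6
  c = t
  return c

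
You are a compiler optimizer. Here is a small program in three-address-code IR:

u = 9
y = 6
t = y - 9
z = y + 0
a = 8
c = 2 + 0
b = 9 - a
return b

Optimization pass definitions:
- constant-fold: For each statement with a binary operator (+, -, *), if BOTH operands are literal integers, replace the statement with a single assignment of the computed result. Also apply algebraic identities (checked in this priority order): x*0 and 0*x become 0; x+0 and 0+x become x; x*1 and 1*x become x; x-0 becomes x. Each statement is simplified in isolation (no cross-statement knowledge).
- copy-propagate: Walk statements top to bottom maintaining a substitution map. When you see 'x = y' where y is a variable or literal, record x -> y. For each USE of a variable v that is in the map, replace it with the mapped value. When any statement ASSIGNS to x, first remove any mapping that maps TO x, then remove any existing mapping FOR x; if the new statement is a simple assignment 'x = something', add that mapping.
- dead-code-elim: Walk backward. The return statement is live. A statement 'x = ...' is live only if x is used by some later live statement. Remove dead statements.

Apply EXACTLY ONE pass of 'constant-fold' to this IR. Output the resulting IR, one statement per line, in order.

Answer: u = 9
y = 6
t = y - 9
z = y
a = 8
c = 2
b = 9 - a
return b

Derivation:
Applying constant-fold statement-by-statement:
  [1] u = 9  (unchanged)
  [2] y = 6  (unchanged)
  [3] t = y - 9  (unchanged)
  [4] z = y + 0  -> z = y
  [5] a = 8  (unchanged)
  [6] c = 2 + 0  -> c = 2
  [7] b = 9 - a  (unchanged)
  [8] return b  (unchanged)
Result (8 stmts):
  u = 9
  y = 6
  t = y - 9
  z = y
  a = 8
  c = 2
  b = 9 - a
  return b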